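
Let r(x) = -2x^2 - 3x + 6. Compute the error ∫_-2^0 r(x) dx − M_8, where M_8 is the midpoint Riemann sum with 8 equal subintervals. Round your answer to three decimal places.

-0.021

Exact integral: ∫_-2^0 r(x) dx ≈ 12.66667.
M_8 = 12.6875.
Error ≈ 12.66667 − 12.6875 ≈ -0.021.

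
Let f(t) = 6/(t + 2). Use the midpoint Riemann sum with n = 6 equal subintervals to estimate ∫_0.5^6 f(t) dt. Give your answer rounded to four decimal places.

6.9493

Δt = (6 − 0.5)/6 = 11/12.
Midpoints: 23/24, 1.875, 67/24, 89/24, 4.625, 133/24.
f(23/24) = 144/71, f(1.875) = 48/31, f(67/24) = 144/115, f(89/24) = 144/137, f(4.625) = 48/53, f(133/24) = 144/181.
Sum = Δt · [f(23/24) + f(1.875) + f(67/24) + ...].
Sum ≈ 6.9493.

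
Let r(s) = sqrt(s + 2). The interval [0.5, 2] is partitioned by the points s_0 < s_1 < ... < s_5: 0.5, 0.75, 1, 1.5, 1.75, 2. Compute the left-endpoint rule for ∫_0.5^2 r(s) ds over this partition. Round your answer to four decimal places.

2.6277

Subinterval widths: 0.25, 0.25, 0.5, 0.25, 0.25.
Left endpoints: 0.5, 0.75, 1, 1.5, 1.75.
r(0.5) ≈ 1.5811, r(0.75) ≈ 1.6583, r(1) ≈ 1.7321, r(1.5) ≈ 1.8708, r(1.75) ≈ 1.9365.
Sum = Σ Δs_i · r(s_i).
Sum ≈ 2.6277.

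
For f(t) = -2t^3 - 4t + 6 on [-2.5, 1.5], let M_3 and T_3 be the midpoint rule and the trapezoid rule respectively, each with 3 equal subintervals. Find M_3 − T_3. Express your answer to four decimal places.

-5.3333

M_3 ≈ 47.222222.
T_3 ≈ 52.555556.
M_3 − T_3 ≈ -5.3333.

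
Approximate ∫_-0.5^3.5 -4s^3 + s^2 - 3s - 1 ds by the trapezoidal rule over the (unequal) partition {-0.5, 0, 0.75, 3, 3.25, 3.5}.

Subinterval widths: 0.5, 0.75, 2.25, 0.25, 0.25.
f(-0.5) = 1.25, f(0) = -1, f(0.75) = -4.375, f(3) = -109, f(3.25) = -137.5, f(3.5) = -170.75.
On each subinterval the trapezoid contributes (Δs_i/2)·[f(s_{i-1}) + f(s_i)].
Sum = -198.84375.

-198.84375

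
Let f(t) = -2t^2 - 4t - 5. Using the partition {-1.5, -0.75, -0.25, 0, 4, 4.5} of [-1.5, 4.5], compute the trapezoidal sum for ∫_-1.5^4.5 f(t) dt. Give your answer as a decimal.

Subinterval widths: 0.75, 0.5, 0.25, 4, 0.5.
f(-1.5) = -3.5, f(-0.75) = -3.125, f(-0.25) = -4.125, f(0) = -5, f(4) = -53, f(4.5) = -63.5.
On each subinterval the trapezoid contributes (Δt_i/2)·[f(t_{i-1}) + f(t_i)].
Sum = -150.5625.

-150.5625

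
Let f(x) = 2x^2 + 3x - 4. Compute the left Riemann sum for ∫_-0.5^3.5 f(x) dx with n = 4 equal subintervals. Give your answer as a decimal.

Δx = (3.5 − (-0.5))/4 = 1.
Left endpoints: -0.5, 0.5, 1.5, 2.5.
f(-0.5) = -5, f(0.5) = -2, f(1.5) = 5, f(2.5) = 16.
Sum = Δx · [f(-0.5) + f(0.5) + f(1.5) + f(2.5)].
Sum = 14.

14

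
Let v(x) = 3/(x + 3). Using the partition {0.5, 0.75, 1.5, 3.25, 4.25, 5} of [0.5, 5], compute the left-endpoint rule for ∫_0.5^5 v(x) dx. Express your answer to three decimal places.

Subinterval widths: 0.25, 0.75, 1.75, 1, 0.75.
Left endpoints: 0.5, 0.75, 1.5, 3.25, 4.25.
v(0.5) = 6/7, v(0.75) = 0.8, v(1.5) = 2/3, v(3.25) = 0.48, v(4.25) = 12/29.
Sum = Σ Δx_i · v(x_i).
Sum ≈ 2.771.

2.771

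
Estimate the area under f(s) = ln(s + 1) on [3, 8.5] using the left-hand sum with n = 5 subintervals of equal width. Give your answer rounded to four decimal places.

Δs = (8.5 − 3)/5 = 1.1.
Left endpoints: 3, 4.1, 5.2, 6.3, 7.4.
f(3) ≈ 1.3863, f(4.1) ≈ 1.6292, f(5.2) ≈ 1.8245, f(6.3) ≈ 1.9879, f(7.4) ≈ 2.1282.
Sum = Δs · [f(3) + f(4.1) + f(5.2) + f(6.3) + f(7.4)].
Sum ≈ 9.8518.

9.8518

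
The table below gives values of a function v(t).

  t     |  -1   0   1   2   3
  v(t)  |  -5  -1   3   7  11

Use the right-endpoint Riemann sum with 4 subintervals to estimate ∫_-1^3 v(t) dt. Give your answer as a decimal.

Δt = 1.
Sum = 1·[(-1) + 3 + 7 + 11] = 20.

20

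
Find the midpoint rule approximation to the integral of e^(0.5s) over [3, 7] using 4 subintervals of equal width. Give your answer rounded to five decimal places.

Δs = (7 − 3)/4 = 1.
Midpoints: 3.5, 4.5, 5.5, 6.5.
f(3.5) ≈ 5.75460, f(4.5) ≈ 9.48774, f(5.5) ≈ 15.64263, f(6.5) ≈ 25.79034.
Sum = Δs · [f(3.5) + f(4.5) + f(5.5) + f(6.5)].
Sum ≈ 56.67531.

56.67531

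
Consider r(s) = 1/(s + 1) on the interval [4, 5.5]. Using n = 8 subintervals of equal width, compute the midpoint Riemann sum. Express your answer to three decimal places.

Δs = (5.5 − 4)/8 = 0.1875.
Midpoints: 4.09375, 4.28125, 4.46875, 4.65625, 4.84375, 5.03125, 5.21875, 5.40625.
r(4.09375) = 32/163, r(4.28125) = 32/169, r(4.46875) = 32/175, r(4.65625) = 32/181, r(4.84375) = 32/187, r(5.03125) = 32/193, r(5.21875) = 32/199, r(5.40625) = 32/205.
Sum = Δs · [r(4.09375) + r(4.28125) + r(4.46875) + ...].
Sum ≈ 0.262.

0.262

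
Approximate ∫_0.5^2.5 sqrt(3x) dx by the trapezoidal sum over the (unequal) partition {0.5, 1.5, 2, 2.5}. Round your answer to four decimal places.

4.1128

Subinterval widths: 1, 0.5, 0.5.
f(0.5) ≈ 1.2247, f(1.5) ≈ 2.1213, f(2) ≈ 2.4495, f(2.5) ≈ 2.7386.
On each subinterval the trapezoid contributes (Δx_i/2)·[f(x_{i-1}) + f(x_i)].
Sum ≈ 4.1128.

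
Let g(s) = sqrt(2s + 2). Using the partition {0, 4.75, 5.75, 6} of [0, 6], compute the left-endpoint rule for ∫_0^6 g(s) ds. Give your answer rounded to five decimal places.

11.02724

Subinterval widths: 4.75, 1, 0.25.
Left endpoints: 0, 4.75, 5.75.
g(0) ≈ 1.41421, g(4.75) ≈ 3.39116, g(5.75) ≈ 3.67423.
Sum = Σ Δs_i · g(s_i).
Sum ≈ 11.02724.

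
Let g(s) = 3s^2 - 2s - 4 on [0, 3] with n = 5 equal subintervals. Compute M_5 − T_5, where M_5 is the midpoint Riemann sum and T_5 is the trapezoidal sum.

M_5 = 5.73.
T_5 = 6.54.
M_5 − T_5 = -0.81.

-0.81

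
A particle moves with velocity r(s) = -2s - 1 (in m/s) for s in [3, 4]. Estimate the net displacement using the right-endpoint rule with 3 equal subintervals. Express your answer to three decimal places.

-8.333

Δs = (4 − 3)/3 = 1/3.
Right endpoints: 10/3, 11/3, 4.
r(10/3) = -23/3, r(11/3) = -25/3, r(4) = -9.
Sum = Δs · [r(10/3) + r(11/3) + r(4)].
Sum ≈ -8.333.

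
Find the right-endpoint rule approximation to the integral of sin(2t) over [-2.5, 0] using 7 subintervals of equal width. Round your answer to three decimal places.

Δt = (0 − (-2.5))/7 = 5/14.
Right endpoints: -15/7, -25/14, -10/7, -15/14, -5/7, -5/14, 0.
f(-15/7) ≈ 0.910, f(-25/14) ≈ 0.417, f(-10/7) ≈ -0.281, f(-15/14) ≈ -0.841, f(-5/7) ≈ -0.990, f(-5/14) ≈ -0.655, f(0) ≈ 0.000.
Sum = Δt · [f(-15/7) + f(-25/14) + f(-10/7) + ...].
Sum ≈ -0.514.

-0.514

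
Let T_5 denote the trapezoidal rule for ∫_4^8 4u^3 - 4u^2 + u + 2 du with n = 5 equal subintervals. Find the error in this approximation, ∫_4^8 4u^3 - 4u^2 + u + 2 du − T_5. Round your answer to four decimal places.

Exact integral: ∫_4^8 f(u) du ≈ 3274.666667.
T_5 = 3303.68.
Error ≈ 3274.666667 − 3303.68 ≈ -29.0133.

-29.0133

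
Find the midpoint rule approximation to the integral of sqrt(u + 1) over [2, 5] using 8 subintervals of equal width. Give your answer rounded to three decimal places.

Δu = (5 − 2)/8 = 0.375.
Midpoints: 2.1875, 2.5625, 2.9375, 3.3125, 3.6875, 4.0625, 4.4375, 4.8125.
f(2.1875) ≈ 1.785, f(2.5625) ≈ 1.887, f(2.9375) ≈ 1.984, f(3.3125) ≈ 2.077, f(3.6875) ≈ 2.165, f(4.0625) ≈ 2.250, f(4.4375) ≈ 2.332, f(4.8125) ≈ 2.411.
Sum = Δu · [f(2.1875) + f(2.5625) + f(2.9375) + ...].
Sum ≈ 6.334.

6.334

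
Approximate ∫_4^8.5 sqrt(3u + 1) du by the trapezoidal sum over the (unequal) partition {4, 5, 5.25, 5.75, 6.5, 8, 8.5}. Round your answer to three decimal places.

19.888

Subinterval widths: 1, 0.25, 0.5, 0.75, 1.5, 0.5.
f(4) ≈ 3.606, f(5) ≈ 4.000, f(5.25) ≈ 4.093, f(5.75) ≈ 4.272, f(6.5) ≈ 4.528, f(8) ≈ 5.000, f(8.5) ≈ 5.148.
On each subinterval the trapezoid contributes (Δu_i/2)·[f(u_{i-1}) + f(u_i)].
Sum ≈ 19.888.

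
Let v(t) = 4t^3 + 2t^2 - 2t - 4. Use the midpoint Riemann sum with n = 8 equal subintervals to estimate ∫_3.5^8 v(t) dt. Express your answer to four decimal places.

Δt = (8 − 3.5)/8 = 0.5625.
Midpoints: 3.78125, 4.34375, 4.90625, 5.46875, 6.03125, 6.59375, 7.15625, 7.71875.
v(3.78125) = 1911097/8192, v(4.34375) = 2890819/8192, v(4.90625) = 4151125/8192, v(5.46875) = 5727007/8192, v(6.03125) = 7653457/8192, v(6.59375) = 9965467/8192, v(7.15625) = 12698029/8192, v(7.71875) = 15886135/8192.
Sum = Δt · [v(3.78125) + v(4.34375) + v(4.90625) + ...].
Sum ≈ 4180.5132.

4180.5132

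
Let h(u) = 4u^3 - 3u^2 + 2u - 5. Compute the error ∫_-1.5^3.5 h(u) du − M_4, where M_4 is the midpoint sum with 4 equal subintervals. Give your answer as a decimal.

5.859375

Exact integral: ∫_-1.5^3.5 h(u) du = 83.75.
M_4 = 77.890625.
Error = 83.75 − 77.890625 = 5.859375.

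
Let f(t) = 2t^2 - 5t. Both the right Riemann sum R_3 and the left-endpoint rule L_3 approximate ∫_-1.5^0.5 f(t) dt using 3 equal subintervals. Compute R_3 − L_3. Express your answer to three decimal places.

-9.333

R_3 ≈ 2.96296.
L_3 ≈ 12.29630.
R_3 − L_3 ≈ -9.333.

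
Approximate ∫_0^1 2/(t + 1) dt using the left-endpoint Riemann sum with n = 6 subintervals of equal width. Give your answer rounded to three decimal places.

Δt = (1 − 0)/6 = 1/6.
Left endpoints: 0, 1/6, 1/3, 0.5, 2/3, 5/6.
f(0) = 2, f(1/6) = 12/7, f(1/3) = 1.5, f(0.5) = 4/3, f(2/3) = 1.2, f(5/6) = 12/11.
Sum = Δt · [f(0) + f(1/6) + f(1/3) + ...].
Sum ≈ 1.473.

1.473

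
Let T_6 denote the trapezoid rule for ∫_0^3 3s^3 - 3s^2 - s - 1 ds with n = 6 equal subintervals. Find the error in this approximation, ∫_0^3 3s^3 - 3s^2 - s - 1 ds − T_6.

Exact integral: ∫_0^3 f(s) ds = 26.25.
T_6 = 27.5625.
Error = 26.25 − 27.5625 = -1.3125.

-1.3125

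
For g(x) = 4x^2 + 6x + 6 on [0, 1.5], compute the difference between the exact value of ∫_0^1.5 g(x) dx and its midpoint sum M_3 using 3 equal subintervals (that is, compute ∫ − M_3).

0.125

Exact integral: ∫_0^1.5 g(x) dx = 20.25.
M_3 = 20.125.
Error = 20.25 − 20.125 = 0.125.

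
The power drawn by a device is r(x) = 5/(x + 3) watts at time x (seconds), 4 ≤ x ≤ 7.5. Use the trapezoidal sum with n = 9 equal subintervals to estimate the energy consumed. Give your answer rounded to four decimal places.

2.0280

Δx = (7.5 − 4)/9 = 7/18.
r(4) = 5/7, r(79/18) = 90/133, r(43/9) = 9/14, r(31/6) = 30/49, r(50/9) = 45/77, r(107/18) = 90/161, r(19/3) = 15/28, r(121/18) = 18/35, r(64/9) = 45/91, r(7.5) = 10/21.
T_9 = (Δx/2)·[r(x_0) + 2r(x_1) + ... + 2r(x_{8}) + r(x_9)].
Sum ≈ 2.0280.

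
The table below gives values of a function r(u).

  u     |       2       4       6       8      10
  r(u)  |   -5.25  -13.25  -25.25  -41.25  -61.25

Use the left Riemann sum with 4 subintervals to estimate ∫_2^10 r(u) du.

-170

Δu = 2.
Sum = 2·[(-5.25) + (-13.25) + (-25.25) + (-41.25)] = -170.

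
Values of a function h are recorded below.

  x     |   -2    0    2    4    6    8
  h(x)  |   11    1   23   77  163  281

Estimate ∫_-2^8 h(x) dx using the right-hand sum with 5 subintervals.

Δx = 2.
Sum = 2·[1 + 23 + 77 + 163 + 281] = 1090.

1090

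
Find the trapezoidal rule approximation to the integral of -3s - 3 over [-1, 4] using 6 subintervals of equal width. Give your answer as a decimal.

Δs = (4 − (-1))/6 = 5/6.
f(-1) = 0, f(-1/6) = -2.5, f(2/3) = -5, f(1.5) = -7.5, f(7/3) = -10, f(19/6) = -12.5, f(4) = -15.
T_6 = (Δs/2)·[f(s_0) + 2f(s_1) + ... + 2f(s_{5}) + f(s_6)].
Sum = -37.5.

-37.5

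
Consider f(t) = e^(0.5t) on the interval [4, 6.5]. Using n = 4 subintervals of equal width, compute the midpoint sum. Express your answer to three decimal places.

Δt = (6.5 − 4)/4 = 0.625.
Midpoints: 4.3125, 4.9375, 5.5625, 6.1875.
f(4.3125) ≈ 8.639, f(4.9375) ≈ 11.808, f(5.5625) ≈ 16.139, f(6.1875) ≈ 22.060.
Sum = Δt · [f(4.3125) + f(4.9375) + f(5.5625) + f(6.1875)].
Sum ≈ 36.653.

36.653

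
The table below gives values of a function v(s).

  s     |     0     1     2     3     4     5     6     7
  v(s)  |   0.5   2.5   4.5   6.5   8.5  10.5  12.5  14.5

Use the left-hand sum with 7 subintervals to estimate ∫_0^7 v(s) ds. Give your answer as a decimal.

Δs = 1.
Sum = 1·[0.5 + 2.5 + 4.5 + 6.5 + 8.5 + 10.5 + 12.5] = 45.5.

45.5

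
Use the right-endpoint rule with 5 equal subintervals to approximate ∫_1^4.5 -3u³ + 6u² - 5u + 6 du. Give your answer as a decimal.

Δu = (4.5 − 1)/5 = 0.7.
Right endpoints: 1.7, 2.4, 3.1, 3.8, 4.5.
f(1.7) = 0.101, f(2.4) = -12.912, f(3.1) = -41.213, f(3.8) = -90.976, f(4.5) = -168.375.
Sum = Δu · [f(1.7) + f(2.4) + f(3.1) + f(3.8) + f(4.5)].
Sum = -219.3625.

-219.3625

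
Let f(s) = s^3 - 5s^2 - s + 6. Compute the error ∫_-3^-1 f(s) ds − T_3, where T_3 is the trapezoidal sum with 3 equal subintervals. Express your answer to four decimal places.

1.6296

Exact integral: ∫_-3^-1 f(s) ds ≈ -47.333333.
T_3 ≈ -48.962963.
Error ≈ -47.333333 − (-48.962963) ≈ 1.6296.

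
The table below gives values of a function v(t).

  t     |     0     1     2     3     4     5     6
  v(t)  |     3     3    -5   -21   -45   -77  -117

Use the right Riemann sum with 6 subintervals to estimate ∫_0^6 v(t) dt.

Δt = 1.
Sum = 1·[3 + (-5) + (-21) + (-45) + (-77) + (-117)] = -262.

-262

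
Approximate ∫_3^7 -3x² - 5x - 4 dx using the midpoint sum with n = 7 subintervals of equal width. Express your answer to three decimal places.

Δx = (7 − 3)/7 = 4/7.
Midpoints: 23/7, 27/7, 31/7, 5, 39/7, 43/7, 47/7.
f(23/7) = -2588/49, f(27/7) = -3328/49, f(31/7) = -4164/49, f(5) = -104, f(39/7) = -6124/49, f(43/7) = -7248/49, f(47/7) = -8468/49.
Sum = Δx · [f(23/7) + f(27/7) + f(31/7) + ...].
Sum ≈ -431.673.

-431.673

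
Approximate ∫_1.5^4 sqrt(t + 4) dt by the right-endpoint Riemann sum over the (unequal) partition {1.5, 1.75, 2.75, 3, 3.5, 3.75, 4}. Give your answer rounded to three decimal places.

6.631

Subinterval widths: 0.25, 1, 0.25, 0.5, 0.25, 0.25.
Right endpoints: 1.75, 2.75, 3, 3.5, 3.75, 4.
f(1.75) ≈ 2.398, f(2.75) ≈ 2.598, f(3) ≈ 2.646, f(3.5) ≈ 2.739, f(3.75) ≈ 2.784, f(4) ≈ 2.828.
Sum = Σ Δt_i · f(t_i).
Sum ≈ 6.631.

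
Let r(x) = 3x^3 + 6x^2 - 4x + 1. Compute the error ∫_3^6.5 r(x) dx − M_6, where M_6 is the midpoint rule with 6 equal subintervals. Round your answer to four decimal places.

4.8383

Exact integral: ∫_3^6.5 r(x) dx = 1710.296875.
M_6 ≈ 1705.458550.
Error ≈ 1710.296875 − 1705.458550 ≈ 4.8383.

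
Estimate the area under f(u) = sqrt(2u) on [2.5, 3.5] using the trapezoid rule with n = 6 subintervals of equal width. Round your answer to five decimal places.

Δu = (3.5 − 2.5)/6 = 1/6.
f(2.5) ≈ 2.23607, f(8/3) ≈ 2.30940, f(17/6) ≈ 2.38048, f(3) ≈ 2.44949, f(19/6) ≈ 2.51661, f(10/3) ≈ 2.58199, f(3.5) ≈ 2.64575.
T_6 = (Δu/2)·[f(u_0) + 2f(u_1) + ... + 2f(u_{5}) + f(u_6)].
Sum ≈ 2.44648.

2.44648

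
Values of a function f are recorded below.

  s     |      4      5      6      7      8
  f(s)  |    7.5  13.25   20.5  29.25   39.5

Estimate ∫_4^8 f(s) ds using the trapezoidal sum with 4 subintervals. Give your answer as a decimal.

Δs = 1.
T_4 = (1/2)·[7.5 + 2·13.25 + 2·20.5 + 2·29.25 + 39.5] = 86.5.

86.5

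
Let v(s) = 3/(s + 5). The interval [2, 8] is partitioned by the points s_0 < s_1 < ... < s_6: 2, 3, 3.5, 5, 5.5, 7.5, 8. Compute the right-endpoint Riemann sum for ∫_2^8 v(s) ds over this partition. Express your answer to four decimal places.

Subinterval widths: 1, 0.5, 1.5, 0.5, 2, 0.5.
Right endpoints: 3, 3.5, 5, 5.5, 7.5, 8.
v(3) = 0.375, v(3.5) = 6/17, v(5) = 0.3, v(5.5) = 2/7, v(7.5) = 0.24, v(8) = 3/13.
Sum = Σ Δs_i · v(s_i).
Sum ≈ 1.7397.

1.7397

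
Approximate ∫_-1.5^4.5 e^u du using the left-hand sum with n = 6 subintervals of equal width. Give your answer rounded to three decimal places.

52.258

Δu = (4.5 − (-1.5))/6 = 1.
Left endpoints: -1.5, -0.5, 0.5, 1.5, 2.5, 3.5.
f(-1.5) ≈ 0.223, f(-0.5) ≈ 0.607, f(0.5) ≈ 1.649, f(1.5) ≈ 4.482, f(2.5) ≈ 12.182, f(3.5) ≈ 33.115.
Sum = Δu · [f(-1.5) + f(-0.5) + f(0.5) + ...].
Sum ≈ 52.258.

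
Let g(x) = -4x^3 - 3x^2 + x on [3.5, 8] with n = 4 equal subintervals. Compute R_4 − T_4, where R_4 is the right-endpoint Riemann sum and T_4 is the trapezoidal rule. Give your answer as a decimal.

-1140.328125

R_4 = -5597.859375.
T_4 = -4457.53125.
R_4 − T_4 = -1140.328125.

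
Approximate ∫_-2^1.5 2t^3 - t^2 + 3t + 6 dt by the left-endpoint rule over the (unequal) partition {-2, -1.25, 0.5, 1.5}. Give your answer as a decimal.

Subinterval widths: 0.75, 1.75, 1.
Left endpoints: -2, -1.25, 0.5.
f(-2) = -20, f(-1.25) = -3.21875, f(0.5) = 7.5.
Sum = Σ Δt_i · f(t_i).
Sum = -13.1328125.

-13.1328125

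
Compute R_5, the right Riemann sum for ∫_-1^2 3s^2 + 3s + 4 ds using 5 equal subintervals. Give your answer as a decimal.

Δs = (2 − (-1))/5 = 0.6.
Right endpoints: -0.4, 0.2, 0.8, 1.4, 2.
f(-0.4) = 3.28, f(0.2) = 4.72, f(0.8) = 8.32, f(1.4) = 14.08, f(2) = 22.
Sum = Δs · [f(-0.4) + f(0.2) + f(0.8) + f(1.4) + f(2)].
Sum = 31.44.

31.44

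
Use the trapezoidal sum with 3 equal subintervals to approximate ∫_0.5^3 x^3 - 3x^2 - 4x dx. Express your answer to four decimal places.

-23.4896

Δx = (3 − 0.5)/3 = 5/6.
f(0.5) = -2.625, f(4/3) = -224/27, f(13/6) = -2717/216, f(3) = -12.
T_3 = (Δx/2)·[f(x_0) + 2f(x_1) + 2f(x_2) + f(x_3)].
Sum ≈ -23.4896.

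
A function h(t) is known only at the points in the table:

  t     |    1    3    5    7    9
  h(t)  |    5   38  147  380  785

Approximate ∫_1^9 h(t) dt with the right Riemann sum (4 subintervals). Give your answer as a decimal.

2700

Δt = 2.
Sum = 2·[38 + 147 + 380 + 785] = 2700.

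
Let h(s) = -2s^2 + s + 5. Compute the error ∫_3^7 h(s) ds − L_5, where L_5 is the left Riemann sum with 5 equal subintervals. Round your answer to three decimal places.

-29.547

Exact integral: ∫_3^7 h(s) ds ≈ -170.66667.
L_5 = -141.12.
Error ≈ -170.66667 − (-141.12) ≈ -29.547.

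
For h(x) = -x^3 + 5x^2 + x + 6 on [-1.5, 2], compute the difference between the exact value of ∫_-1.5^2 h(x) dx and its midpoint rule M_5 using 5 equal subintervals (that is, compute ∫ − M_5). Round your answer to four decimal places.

0.6074

Exact integral: ∫_-1.5^2 h(x) dx ≈ 38.098958.
M_5 = 37.4915625.
Error ≈ 38.098958 − 37.4915625 ≈ 0.6074.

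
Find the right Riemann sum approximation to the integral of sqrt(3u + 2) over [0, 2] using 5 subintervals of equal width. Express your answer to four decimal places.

Δu = (2 − 0)/5 = 0.4.
Right endpoints: 0.4, 0.8, 1.2, 1.6, 2.
f(0.4) ≈ 1.7889, f(0.8) ≈ 2.0976, f(1.2) ≈ 2.3664, f(1.6) ≈ 2.6077, f(2) ≈ 2.8284.
Sum = Δu · [f(0.4) + f(0.8) + f(1.2) + f(1.6) + f(2)].
Sum ≈ 4.6756.

4.6756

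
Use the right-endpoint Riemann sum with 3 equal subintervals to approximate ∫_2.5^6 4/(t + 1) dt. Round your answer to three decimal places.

2.467

Δt = (6 − 2.5)/3 = 7/6.
Right endpoints: 11/3, 29/6, 6.
f(11/3) = 6/7, f(29/6) = 24/35, f(6) = 4/7.
Sum = Δt · [f(11/3) + f(29/6) + f(6)].
Sum ≈ 2.467.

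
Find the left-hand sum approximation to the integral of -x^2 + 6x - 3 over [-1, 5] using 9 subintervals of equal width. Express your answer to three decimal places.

7.556

Δx = (5 − (-1))/9 = 2/3.
Left endpoints: -1, -1/3, 1/3, 1, 5/3, 7/3, 3, 11/3, 13/3.
f(-1) = -10, f(-1/3) = -46/9, f(1/3) = -10/9, f(1) = 2, f(5/3) = 38/9, f(7/3) = 50/9, f(3) = 6, f(11/3) = 50/9, f(13/3) = 38/9.
Sum = Δx · [f(-1) + f(-1/3) + f(1/3) + ...].
Sum ≈ 7.556.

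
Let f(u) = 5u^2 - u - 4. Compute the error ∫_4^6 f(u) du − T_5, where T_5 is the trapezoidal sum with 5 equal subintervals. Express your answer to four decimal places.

Exact integral: ∫_4^6 f(u) du ≈ 235.333333.
T_5 = 235.6.
Error ≈ 235.333333 − 235.6 ≈ -0.2667.

-0.2667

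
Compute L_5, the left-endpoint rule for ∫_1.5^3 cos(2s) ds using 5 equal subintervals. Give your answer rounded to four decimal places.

Δs = (3 − 1.5)/5 = 0.3.
Left endpoints: 1.5, 1.8, 2.1, 2.4, 2.7.
f(1.5) ≈ -0.9900, f(1.8) ≈ -0.8968, f(2.1) ≈ -0.4903, f(2.4) ≈ 0.0875, f(2.7) ≈ 0.6347.
Sum = Δs · [f(1.5) + f(1.8) + f(2.1) + f(2.4) + f(2.7)].
Sum ≈ -0.4964.

-0.4964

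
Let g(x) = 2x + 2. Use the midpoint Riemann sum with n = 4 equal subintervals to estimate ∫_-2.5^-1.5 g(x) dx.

Δx = (-1.5 − (-2.5))/4 = 0.25.
Midpoints: -2.375, -2.125, -1.875, -1.625.
g(-2.375) = -2.75, g(-2.125) = -2.25, g(-1.875) = -1.75, g(-1.625) = -1.25.
Sum = Δx · [g(-2.375) + g(-2.125) + g(-1.875) + g(-1.625)].
Sum = -2.

-2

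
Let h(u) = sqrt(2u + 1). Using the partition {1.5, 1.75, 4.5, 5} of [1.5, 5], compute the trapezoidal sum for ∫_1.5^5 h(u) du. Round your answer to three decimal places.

9.400

Subinterval widths: 0.25, 2.75, 0.5.
h(1.5) ≈ 2.000, h(1.75) ≈ 2.121, h(4.5) ≈ 3.162, h(5) ≈ 3.317.
On each subinterval the trapezoid contributes (Δu_i/2)·[h(u_{i-1}) + h(u_i)].
Sum ≈ 9.400.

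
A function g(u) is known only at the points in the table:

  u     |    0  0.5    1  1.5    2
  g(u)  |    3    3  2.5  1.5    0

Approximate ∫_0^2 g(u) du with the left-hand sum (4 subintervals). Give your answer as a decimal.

Δu = 0.5.
Sum = 0.5·[3 + 3 + 2.5 + 1.5] = 5.

5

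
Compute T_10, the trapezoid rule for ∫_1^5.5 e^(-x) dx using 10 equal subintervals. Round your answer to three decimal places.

Δx = (5.5 − 1)/10 = 0.45.
f(1) ≈ 0.368, f(1.45) ≈ 0.235, f(1.9) ≈ 0.150, f(2.35) ≈ 0.095, f(2.8) ≈ 0.061, f(3.25) ≈ 0.039, f(3.7) ≈ 0.025, f(4.15) ≈ 0.016, f(4.6) ≈ 0.010, f(5.05) ≈ 0.006, f(5.5) ≈ 0.004.
T_10 = (Δx/2)·[f(x_0) + 2f(x_1) + ... + 2f(x_{9}) + f(x_10)].
Sum ≈ 0.370.

0.370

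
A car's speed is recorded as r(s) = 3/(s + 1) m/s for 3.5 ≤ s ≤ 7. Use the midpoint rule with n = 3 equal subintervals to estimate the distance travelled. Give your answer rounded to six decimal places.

Δs = (7 − 3.5)/3 = 7/6.
Midpoints: 49/12, 5.25, 77/12.
r(49/12) = 36/61, r(5.25) = 0.48, r(77/12) = 36/89.
Sum = Δs · [r(49/12) + r(5.25) + r(77/12)].
Sum ≈ 1.720435.

1.720435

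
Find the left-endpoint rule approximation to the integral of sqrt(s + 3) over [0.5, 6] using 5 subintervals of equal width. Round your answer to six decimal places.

13.003575

Δs = (6 − 0.5)/5 = 1.1.
Left endpoints: 0.5, 1.6, 2.7, 3.8, 4.9.
f(0.5) ≈ 1.870829, f(1.6) ≈ 2.144761, f(2.7) ≈ 2.387467, f(3.8) ≈ 2.607681, f(4.9) ≈ 2.810694.
Sum = Δs · [f(0.5) + f(1.6) + f(2.7) + f(3.8) + f(4.9)].
Sum ≈ 13.003575.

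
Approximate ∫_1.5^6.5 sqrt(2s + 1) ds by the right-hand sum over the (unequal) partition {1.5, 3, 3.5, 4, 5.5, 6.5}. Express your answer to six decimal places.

15.820650

Subinterval widths: 1.5, 0.5, 0.5, 1.5, 1.
Right endpoints: 3, 3.5, 4, 5.5, 6.5.
f(3) ≈ 2.645751, f(3.5) ≈ 2.828427, f(4) ≈ 3.000000, f(5.5) ≈ 3.464102, f(6.5) ≈ 3.741657.
Sum = Σ Δs_i · f(s_i).
Sum ≈ 15.820650.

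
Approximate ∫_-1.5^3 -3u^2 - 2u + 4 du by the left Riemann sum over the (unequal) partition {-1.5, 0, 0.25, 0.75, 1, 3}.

1.234375

Subinterval widths: 1.5, 0.25, 0.5, 0.25, 2.
Left endpoints: -1.5, 0, 0.25, 0.75, 1.
f(-1.5) = 0.25, f(0) = 4, f(0.25) = 3.3125, f(0.75) = 0.8125, f(1) = -1.
Sum = Σ Δu_i · f(u_i).
Sum = 1.234375.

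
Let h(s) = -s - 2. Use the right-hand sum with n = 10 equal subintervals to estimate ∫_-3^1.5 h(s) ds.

-6.6375

Δs = (1.5 − (-3))/10 = 0.45.
Right endpoints: -2.55, -2.1, -1.65, -1.2, -0.75, -0.3, 0.15, 0.6, 1.05, 1.5.
h(-2.55) = 0.55, h(-2.1) = 0.1, h(-1.65) = -0.35, h(-1.2) = -0.8, h(-0.75) = -1.25, h(-0.3) = -1.7, h(0.15) = -2.15, h(0.6) = -2.6, h(1.05) = -3.05, h(1.5) = -3.5.
Sum = Δs · [h(-2.55) + h(-2.1) + h(-1.65) + ...].
Sum = -6.6375.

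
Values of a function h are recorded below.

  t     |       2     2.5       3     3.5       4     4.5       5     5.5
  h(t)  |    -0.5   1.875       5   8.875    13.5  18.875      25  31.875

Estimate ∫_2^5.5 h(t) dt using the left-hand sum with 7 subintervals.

36.3125

Δt = 0.5.
Sum = 0.5·[(-0.5) + 1.875 + 5 + 8.875 + 13.5 + 18.875 + 25] = 36.3125.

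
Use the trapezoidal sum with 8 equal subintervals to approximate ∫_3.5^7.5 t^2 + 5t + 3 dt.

248.5

Δt = (7.5 − 3.5)/8 = 0.5.
f(3.5) = 32.75, f(4) = 39, f(4.5) = 45.75, f(5) = 53, f(5.5) = 60.75, f(6) = 69, f(6.5) = 77.75, f(7) = 87, f(7.5) = 96.75.
T_8 = (Δt/2)·[f(t_0) + 2f(t_1) + ... + 2f(t_{7}) + f(t_8)].
Sum = 248.5.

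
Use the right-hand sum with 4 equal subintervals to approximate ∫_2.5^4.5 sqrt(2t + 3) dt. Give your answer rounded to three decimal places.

Δt = (4.5 − 2.5)/4 = 0.5.
Right endpoints: 3, 3.5, 4, 4.5.
f(3) ≈ 3.000, f(3.5) ≈ 3.162, f(4) ≈ 3.317, f(4.5) ≈ 3.464.
Sum = Δt · [f(3) + f(3.5) + f(4) + f(4.5)].
Sum ≈ 6.472.

6.472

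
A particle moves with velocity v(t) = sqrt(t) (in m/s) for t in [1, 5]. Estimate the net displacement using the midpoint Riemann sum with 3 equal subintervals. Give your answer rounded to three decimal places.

Δt = (5 − 1)/3 = 4/3.
Midpoints: 5/3, 3, 13/3.
v(5/3) ≈ 1.291, v(3) ≈ 1.732, v(13/3) ≈ 2.082.
Sum = Δt · [v(5/3) + v(3) + v(13/3)].
Sum ≈ 6.806.

6.806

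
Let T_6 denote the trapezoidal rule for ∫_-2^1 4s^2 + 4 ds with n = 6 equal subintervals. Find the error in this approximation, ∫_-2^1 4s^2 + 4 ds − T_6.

Exact integral: ∫_-2^1 f(s) ds = 24.
T_6 = 24.5.
Error = 24 − 24.5 = -0.5.

-0.5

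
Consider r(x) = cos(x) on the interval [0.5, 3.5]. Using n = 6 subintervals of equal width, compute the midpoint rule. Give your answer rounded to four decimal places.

Δx = (3.5 − 0.5)/6 = 0.5.
Midpoints: 0.75, 1.25, 1.75, 2.25, 2.75, 3.25.
r(0.75) ≈ 0.7317, r(1.25) ≈ 0.3153, r(1.75) ≈ -0.1782, r(2.25) ≈ -0.6282, r(2.75) ≈ -0.9243, r(3.25) ≈ -0.9941.
Sum = Δx · [r(0.75) + r(1.25) + r(1.75) + ...].
Sum ≈ -0.8389.

-0.8389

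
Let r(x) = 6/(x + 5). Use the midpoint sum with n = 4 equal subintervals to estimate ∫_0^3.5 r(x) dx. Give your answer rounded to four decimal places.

Δx = (3.5 − 0)/4 = 0.875.
Midpoints: 0.4375, 1.3125, 2.1875, 3.0625.
r(0.4375) = 32/29, r(1.3125) = 96/101, r(2.1875) = 96/115, r(3.0625) = 32/43.
Sum = Δx · [r(0.4375) + r(1.3125) + r(2.1875) + r(3.0625)].
Sum ≈ 3.1788.

3.1788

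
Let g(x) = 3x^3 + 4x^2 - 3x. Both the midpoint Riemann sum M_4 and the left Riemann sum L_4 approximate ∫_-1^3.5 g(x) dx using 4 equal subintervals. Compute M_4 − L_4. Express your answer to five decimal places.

70.04443

M_4 ≈ 146.1840820.
L_4 ≈ 76.1396484.
M_4 − L_4 ≈ 70.04443.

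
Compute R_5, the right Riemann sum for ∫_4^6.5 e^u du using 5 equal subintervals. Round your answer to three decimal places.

Δu = (6.5 − 4)/5 = 0.5.
Right endpoints: 4.5, 5, 5.5, 6, 6.5.
f(4.5) ≈ 90.017, f(5) ≈ 148.413, f(5.5) ≈ 244.692, f(6) ≈ 403.429, f(6.5) ≈ 665.142.
Sum = Δu · [f(4.5) + f(5) + f(5.5) + f(6) + f(6.5)].
Sum ≈ 775.846.

775.846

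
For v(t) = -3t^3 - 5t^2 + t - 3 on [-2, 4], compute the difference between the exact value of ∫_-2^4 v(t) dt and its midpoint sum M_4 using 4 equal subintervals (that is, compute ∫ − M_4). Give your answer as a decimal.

Exact integral: ∫_-2^4 v(t) dt = -312.
M_4 = -296.25.
Error = -312 − (-296.25) = -15.75.

-15.75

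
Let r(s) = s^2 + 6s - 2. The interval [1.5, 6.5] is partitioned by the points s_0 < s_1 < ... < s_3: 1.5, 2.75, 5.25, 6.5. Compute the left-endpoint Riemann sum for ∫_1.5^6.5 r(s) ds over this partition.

138.046875

Subinterval widths: 1.25, 2.5, 1.25.
Left endpoints: 1.5, 2.75, 5.25.
r(1.5) = 9.25, r(2.75) = 22.0625, r(5.25) = 57.0625.
Sum = Σ Δs_i · r(s_i).
Sum = 138.046875.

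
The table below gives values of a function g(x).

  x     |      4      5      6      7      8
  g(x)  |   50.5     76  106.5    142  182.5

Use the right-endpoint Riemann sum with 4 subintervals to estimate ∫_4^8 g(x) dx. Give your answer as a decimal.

507

Δx = 1.
Sum = 1·[76 + 106.5 + 142 + 182.5] = 507.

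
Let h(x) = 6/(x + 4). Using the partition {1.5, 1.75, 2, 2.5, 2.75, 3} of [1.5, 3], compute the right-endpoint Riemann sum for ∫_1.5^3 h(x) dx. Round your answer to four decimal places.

1.4089

Subinterval widths: 0.25, 0.25, 0.5, 0.25, 0.25.
Right endpoints: 1.75, 2, 2.5, 2.75, 3.
h(1.75) = 24/23, h(2) = 1, h(2.5) = 12/13, h(2.75) = 8/9, h(3) = 6/7.
Sum = Σ Δx_i · h(x_i).
Sum ≈ 1.4089.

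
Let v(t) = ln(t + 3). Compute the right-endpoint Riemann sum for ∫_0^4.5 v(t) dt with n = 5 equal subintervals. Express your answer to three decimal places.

Δt = (4.5 − 0)/5 = 0.9.
Right endpoints: 0.9, 1.8, 2.7, 3.6, 4.5.
v(0.9) ≈ 1.361, v(1.8) ≈ 1.569, v(2.7) ≈ 1.740, v(3.6) ≈ 1.887, v(4.5) ≈ 2.015.
Sum = Δt · [v(0.9) + v(1.8) + v(2.7) + v(3.6) + v(4.5)].
Sum ≈ 7.715.

7.715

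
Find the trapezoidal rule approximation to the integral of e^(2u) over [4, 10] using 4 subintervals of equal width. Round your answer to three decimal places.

402002279.045

Δu = (10 − 4)/4 = 1.5.
f(4) ≈ 2980.958, f(5.5) ≈ 59874.142, f(7) ≈ 1202604.284, f(8.5) ≈ 24154952.754, f(10) ≈ 485165195.410.
T_4 = (Δu/2)·[f(u_0) + 2f(u_1) + 2f(u_2) + 2f(u_3) + f(u_4)].
Sum ≈ 402002279.045.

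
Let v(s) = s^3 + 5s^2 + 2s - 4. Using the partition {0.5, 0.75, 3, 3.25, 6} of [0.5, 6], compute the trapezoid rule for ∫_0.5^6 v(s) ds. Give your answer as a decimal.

Subinterval widths: 0.25, 2.25, 0.25, 2.75.
v(0.5) = -1.625, v(0.75) = 0.734375, v(3) = 74, v(3.25) = 89.640625, v(6) = 404.
On each subinterval the trapezoid contributes (Δs_i/2)·[v(s_{i-1}) + v(s_i)].
Sum = 783.17578125.

783.17578125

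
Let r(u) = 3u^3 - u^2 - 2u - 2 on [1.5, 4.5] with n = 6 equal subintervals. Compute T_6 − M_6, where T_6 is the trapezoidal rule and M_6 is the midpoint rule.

4.875

T_6 = 253.75.
M_6 = 248.875.
T_6 − M_6 = 4.875.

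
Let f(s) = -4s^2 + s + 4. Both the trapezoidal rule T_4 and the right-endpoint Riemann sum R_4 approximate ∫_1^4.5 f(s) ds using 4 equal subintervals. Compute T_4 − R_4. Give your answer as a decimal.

T_4 = -98.328125.
R_4 = -130.484375.
T_4 − R_4 = 32.15625.

32.15625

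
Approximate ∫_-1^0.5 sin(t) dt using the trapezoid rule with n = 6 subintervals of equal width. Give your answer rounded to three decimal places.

Δt = (0.5 − (-1))/6 = 0.25.
f(-1) ≈ -0.841, f(-0.75) ≈ -0.682, f(-0.5) ≈ -0.479, f(-0.25) ≈ -0.247, f(0) ≈ 0.000, f(0.25) ≈ 0.247, f(0.5) ≈ 0.479.
T_6 = (Δt/2)·[f(t_0) + 2f(t_1) + ... + 2f(t_{5}) + f(t_6)].
Sum ≈ -0.336.

-0.336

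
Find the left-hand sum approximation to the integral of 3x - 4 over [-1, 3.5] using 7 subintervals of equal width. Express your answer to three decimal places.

Δx = (3.5 − (-1))/7 = 9/14.
Left endpoints: -1, -5/14, 2/7, 13/14, 11/7, 31/14, 20/7.
f(-1) = -7, f(-5/14) = -71/14, f(2/7) = -22/7, f(13/14) = -17/14, f(11/7) = 5/7, f(31/14) = 37/14, f(20/7) = 32/7.
Sum = Δx · [f(-1) + f(-5/14) + f(2/7) + ...].
Sum ≈ -5.464.

-5.464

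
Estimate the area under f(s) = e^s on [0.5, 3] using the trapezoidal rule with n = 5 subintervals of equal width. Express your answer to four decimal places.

18.8193

Δs = (3 − 0.5)/5 = 0.5.
f(0.5) ≈ 1.6487, f(1) ≈ 2.7183, f(1.5) ≈ 4.4817, f(2) ≈ 7.3891, f(2.5) ≈ 12.1825, f(3) ≈ 20.0855.
T_5 = (Δs/2)·[f(s_0) + 2f(s_1) + ... + 2f(s_{4}) + f(s_5)].
Sum ≈ 18.8193.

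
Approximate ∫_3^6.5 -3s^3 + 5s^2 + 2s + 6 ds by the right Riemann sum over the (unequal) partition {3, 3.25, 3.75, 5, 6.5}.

-1229.55078125

Subinterval widths: 0.25, 0.5, 1.25, 1.5.
Right endpoints: 3.25, 3.75, 5, 6.5.
f(3.25) = -37.671875, f(3.75) = -74.390625, f(5) = -234, f(6.5) = -593.625.
Sum = Σ Δs_i · f(s_i).
Sum = -1229.55078125.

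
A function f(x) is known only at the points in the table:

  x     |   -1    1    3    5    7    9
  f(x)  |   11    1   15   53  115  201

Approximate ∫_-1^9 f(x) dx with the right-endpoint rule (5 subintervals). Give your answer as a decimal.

Δx = 2.
Sum = 2·[1 + 15 + 53 + 115 + 201] = 770.

770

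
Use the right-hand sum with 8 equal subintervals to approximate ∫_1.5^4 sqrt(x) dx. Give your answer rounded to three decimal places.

Δx = (4 − 1.5)/8 = 0.3125.
Right endpoints: 1.8125, 2.125, 2.4375, 2.75, 3.0625, 3.375, 3.6875, 4.
f(1.8125) ≈ 1.346, f(2.125) ≈ 1.458, f(2.4375) ≈ 1.561, f(2.75) ≈ 1.658, f(3.0625) ≈ 1.750, f(3.375) ≈ 1.837, f(3.6875) ≈ 1.920, f(4) ≈ 2.000.
Sum = Δx · [f(1.8125) + f(2.125) + f(2.4375) + ...].
Sum ≈ 4.228.

4.228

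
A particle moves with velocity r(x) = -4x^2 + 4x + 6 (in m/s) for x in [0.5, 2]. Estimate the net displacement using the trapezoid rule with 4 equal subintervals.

Δx = (2 − 0.5)/4 = 0.375.
r(0.5) = 7, r(0.875) = 6.4375, r(1.25) = 4.75, r(1.625) = 1.9375, r(2) = -2.
T_4 = (Δx/2)·[r(x_0) + 2r(x_1) + 2r(x_2) + 2r(x_3) + r(x_4)].
Sum = 5.859375.

5.859375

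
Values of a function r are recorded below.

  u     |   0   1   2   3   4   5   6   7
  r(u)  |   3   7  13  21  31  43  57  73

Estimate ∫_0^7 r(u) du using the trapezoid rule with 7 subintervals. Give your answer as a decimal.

210

Δu = 1.
T_7 = (1/2)·[3 + 2·7 + 2·13 + 2·21 + 2·31 + 2·43 + 2·57 + 73] = 210.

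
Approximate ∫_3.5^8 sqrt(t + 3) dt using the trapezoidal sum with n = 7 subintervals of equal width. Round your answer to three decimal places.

13.272

Δt = (8 − 3.5)/7 = 9/14.
f(3.5) ≈ 2.550, f(29/7) ≈ 2.673, f(67/14) ≈ 2.790, f(38/7) ≈ 2.903, f(85/14) ≈ 3.012, f(47/7) ≈ 3.117, f(103/14) ≈ 3.218, f(8) ≈ 3.317.
T_7 = (Δt/2)·[f(t_0) + 2f(t_1) + ... + 2f(t_{6}) + f(t_7)].
Sum ≈ 13.272.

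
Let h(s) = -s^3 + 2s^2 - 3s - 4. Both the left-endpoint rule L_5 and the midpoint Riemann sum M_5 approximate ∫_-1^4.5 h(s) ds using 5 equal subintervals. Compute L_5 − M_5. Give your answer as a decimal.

L_5 = -56.76.
M_5 = -89.9215625.
L_5 − M_5 = 33.1615625.

33.1615625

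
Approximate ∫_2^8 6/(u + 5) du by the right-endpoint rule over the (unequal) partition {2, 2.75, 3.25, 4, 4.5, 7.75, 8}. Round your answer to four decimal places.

3.4049

Subinterval widths: 0.75, 0.5, 0.75, 0.5, 3.25, 0.25.
Right endpoints: 2.75, 3.25, 4, 4.5, 7.75, 8.
f(2.75) = 24/31, f(3.25) = 8/11, f(4) = 2/3, f(4.5) = 12/19, f(7.75) = 8/17, f(8) = 6/13.
Sum = Σ Δu_i · f(u_i).
Sum ≈ 3.4049.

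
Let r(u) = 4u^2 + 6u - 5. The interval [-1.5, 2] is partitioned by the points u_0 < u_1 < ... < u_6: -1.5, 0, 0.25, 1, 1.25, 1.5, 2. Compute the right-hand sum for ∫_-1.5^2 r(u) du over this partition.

Subinterval widths: 1.5, 0.25, 0.75, 0.25, 0.25, 0.5.
Right endpoints: 0, 0.25, 1, 1.25, 1.5, 2.
r(0) = -5, r(0.25) = -3.25, r(1) = 5, r(1.25) = 8.75, r(1.5) = 13, r(2) = 23.
Sum = Σ Δu_i · r(u_i).
Sum = 12.375.

12.375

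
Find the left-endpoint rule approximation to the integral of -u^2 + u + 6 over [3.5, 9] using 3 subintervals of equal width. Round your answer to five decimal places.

-106.43519

Δu = (9 − 3.5)/3 = 11/6.
Left endpoints: 3.5, 16/3, 43/6.
f(3.5) = -2.75, f(16/3) = -154/9, f(43/6) = -1375/36.
Sum = Δu · [f(3.5) + f(16/3) + f(43/6)].
Sum ≈ -106.43519.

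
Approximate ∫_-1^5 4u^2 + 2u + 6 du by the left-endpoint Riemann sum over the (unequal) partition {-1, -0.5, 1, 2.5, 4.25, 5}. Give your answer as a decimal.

159.0625

Subinterval widths: 0.5, 1.5, 1.5, 1.75, 0.75.
Left endpoints: -1, -0.5, 1, 2.5, 4.25.
f(-1) = 8, f(-0.5) = 6, f(1) = 12, f(2.5) = 36, f(4.25) = 86.75.
Sum = Σ Δu_i · f(u_i).
Sum = 159.0625.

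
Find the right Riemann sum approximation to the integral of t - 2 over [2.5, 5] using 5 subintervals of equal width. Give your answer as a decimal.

5

Δt = (5 − 2.5)/5 = 0.5.
Right endpoints: 3, 3.5, 4, 4.5, 5.
f(3) = 1, f(3.5) = 1.5, f(4) = 2, f(4.5) = 2.5, f(5) = 3.
Sum = Δt · [f(3) + f(3.5) + f(4) + f(4.5) + f(5)].
Sum = 5.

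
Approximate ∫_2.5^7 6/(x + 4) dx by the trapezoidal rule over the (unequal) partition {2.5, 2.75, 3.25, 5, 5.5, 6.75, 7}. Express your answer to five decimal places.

3.16917

Subinterval widths: 0.25, 0.5, 1.75, 0.5, 1.25, 0.25.
f(2.5) = 12/13, f(2.75) = 8/9, f(3.25) = 24/29, f(5) = 2/3, f(5.5) = 12/19, f(6.75) = 24/43, f(7) = 6/11.
On each subinterval the trapezoid contributes (Δx_i/2)·[f(x_{i-1}) + f(x_i)].
Sum ≈ 3.16917.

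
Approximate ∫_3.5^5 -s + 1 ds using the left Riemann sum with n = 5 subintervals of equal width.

Δs = (5 − 3.5)/5 = 0.3.
Left endpoints: 3.5, 3.8, 4.1, 4.4, 4.7.
f(3.5) = -2.5, f(3.8) = -2.8, f(4.1) = -3.1, f(4.4) = -3.4, f(4.7) = -3.7.
Sum = Δs · [f(3.5) + f(3.8) + f(4.1) + f(4.4) + f(4.7)].
Sum = -4.65.

-4.65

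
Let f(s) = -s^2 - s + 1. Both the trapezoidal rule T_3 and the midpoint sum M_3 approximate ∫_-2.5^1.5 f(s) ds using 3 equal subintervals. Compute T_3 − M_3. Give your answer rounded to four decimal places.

T_3 ≈ -1.518519.
M_3 ≈ 0.259259.
T_3 − M_3 ≈ -1.7778.

-1.7778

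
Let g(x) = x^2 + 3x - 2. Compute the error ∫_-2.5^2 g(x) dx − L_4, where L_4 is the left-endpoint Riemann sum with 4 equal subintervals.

5.37890625

Exact integral: ∫_-2.5^2 g(x) dx = -4.5.
L_4 = -9.87890625.
Error = -4.5 − (-9.87890625) = 5.37890625.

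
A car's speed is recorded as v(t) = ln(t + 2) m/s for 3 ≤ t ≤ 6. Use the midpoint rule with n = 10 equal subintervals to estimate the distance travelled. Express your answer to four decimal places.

5.5886

Δt = (6 − 3)/10 = 0.3.
Midpoints: 3.15, 3.45, 3.75, 4.05, 4.35, 4.65, 4.95, 5.25, 5.55, 5.85.
v(3.15) ≈ 1.6390, v(3.45) ≈ 1.6956, v(3.75) ≈ 1.7492, v(4.05) ≈ 1.8001, v(4.35) ≈ 1.8485, v(4.65) ≈ 1.8946, v(4.95) ≈ 1.9387, v(5.25) ≈ 1.9810, v(5.55) ≈ 2.0215, v(5.85) ≈ 2.0605.
Sum = Δt · [v(3.15) + v(3.45) + v(3.75) + ...].
Sum ≈ 5.5886.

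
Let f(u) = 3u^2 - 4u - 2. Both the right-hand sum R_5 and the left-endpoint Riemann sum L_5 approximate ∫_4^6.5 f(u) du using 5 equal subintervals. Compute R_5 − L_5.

34.375

R_5 = 170.625.
L_5 = 136.25.
R_5 − L_5 = 34.375.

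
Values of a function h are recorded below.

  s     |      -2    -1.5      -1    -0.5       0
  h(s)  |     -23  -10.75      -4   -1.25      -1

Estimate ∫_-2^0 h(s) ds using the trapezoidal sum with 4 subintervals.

Δs = 0.5.
T_4 = (0.5/2)·[(-23) + 2·(-10.75) + 2·(-4) + 2·(-1.25) + (-1)] = -14.

-14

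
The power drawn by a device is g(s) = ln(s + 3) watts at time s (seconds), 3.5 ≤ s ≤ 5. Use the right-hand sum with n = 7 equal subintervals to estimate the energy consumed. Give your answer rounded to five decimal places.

2.99095

Δs = (5 − 3.5)/7 = 3/14.
Right endpoints: 26/7, 55/14, 29/7, 61/14, 32/7, 67/14, 5.
g(26/7) ≈ 1.90424, g(55/14) ≈ 1.93565, g(29/7) ≈ 1.96611, g(61/14) ≈ 1.99567, g(32/7) ≈ 2.02438, g(67/14) ≈ 2.05229, g(5) ≈ 2.07944.
Sum = Δs · [g(26/7) + g(55/14) + g(29/7) + ...].
Sum ≈ 2.99095.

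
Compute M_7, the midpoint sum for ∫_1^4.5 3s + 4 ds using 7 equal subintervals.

Δs = (4.5 − 1)/7 = 0.5.
Midpoints: 1.25, 1.75, 2.25, 2.75, 3.25, 3.75, 4.25.
f(1.25) = 7.75, f(1.75) = 9.25, f(2.25) = 10.75, f(2.75) = 12.25, f(3.25) = 13.75, f(3.75) = 15.25, f(4.25) = 16.75.
Sum = Δs · [f(1.25) + f(1.75) + f(2.25) + ...].
Sum = 42.875.

42.875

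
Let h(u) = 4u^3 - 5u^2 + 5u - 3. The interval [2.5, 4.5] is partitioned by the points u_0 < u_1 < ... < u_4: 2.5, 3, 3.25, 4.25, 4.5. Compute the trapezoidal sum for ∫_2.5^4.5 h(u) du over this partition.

Subinterval widths: 0.5, 0.25, 1, 0.25.
h(2.5) = 40.75, h(3) = 75, h(3.25) = 97.75, h(4.25) = 235, h(4.5) = 282.75.
On each subinterval the trapezoid contributes (Δu_i/2)·[h(u_{i-1}) + h(u_i)].
Sum = 281.625.

281.625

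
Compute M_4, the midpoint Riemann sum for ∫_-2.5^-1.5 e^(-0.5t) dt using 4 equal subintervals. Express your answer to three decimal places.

Δt = (-1.5 − (-2.5))/4 = 0.25.
Midpoints: -2.375, -2.125, -1.875, -1.625.
f(-2.375) ≈ 3.279, f(-2.125) ≈ 2.894, f(-1.875) ≈ 2.554, f(-1.625) ≈ 2.254.
Sum = Δt · [f(-2.375) + f(-2.125) + f(-1.875) + f(-1.625)].
Sum ≈ 2.745.

2.745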